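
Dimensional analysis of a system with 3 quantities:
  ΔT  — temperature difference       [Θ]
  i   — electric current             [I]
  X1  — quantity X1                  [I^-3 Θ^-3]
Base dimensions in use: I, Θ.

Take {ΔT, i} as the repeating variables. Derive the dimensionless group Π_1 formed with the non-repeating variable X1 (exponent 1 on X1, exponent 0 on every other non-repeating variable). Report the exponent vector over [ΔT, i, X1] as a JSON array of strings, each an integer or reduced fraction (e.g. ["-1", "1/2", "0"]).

Write exponents as rows I,Θ / cols ΔT,i,X1:
  I: [ 0  1 -3]
  Θ: [ 1  0 -3]
RREF → pivots at {ΔT,i} ⇒ r = 2
Repeat: ΔT,i; free: X1
RREF:
  r0: [   1    0   -3]
  r1: [   0    1   -3]
Fix exponent of X1 at 1; solve each RREF row for its pivot's exponent:
  r0: exp(ΔT) + (-3)·1 = 0 ⇒ exp(ΔT) = 3
  r1: exp(i) + (-3)·1 = 0 ⇒ exp(i) = 3
Π_1 = ΔT^3 · i^3 · X1

["3", "3", "1"]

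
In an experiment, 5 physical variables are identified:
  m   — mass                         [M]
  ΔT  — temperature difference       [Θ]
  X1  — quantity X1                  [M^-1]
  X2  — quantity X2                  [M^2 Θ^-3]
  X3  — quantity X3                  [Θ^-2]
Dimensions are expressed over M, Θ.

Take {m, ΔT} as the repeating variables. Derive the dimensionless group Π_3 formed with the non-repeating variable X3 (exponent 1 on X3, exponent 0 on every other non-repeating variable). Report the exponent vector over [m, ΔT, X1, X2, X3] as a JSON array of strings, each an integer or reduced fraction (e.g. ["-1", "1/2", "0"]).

Dimensional matrix (M×Θ by m×ΔT×X1×X2×X3):
  M: [ 1  0 -1  2  0]
  Θ: [ 0  1  0 -3 -2]
Echelon form has 2 nonzero rows (pivots: m,ΔT)
Repeat: m,ΔT; free: X1,X2,X3
RREF:
  r0: [   1    0   -1    2    0]
  r1: [   0    1    0   -3   -2]
Fix exponent of X3 at 1, X1 at 0, X2 at 0; solve each RREF row for its pivot's exponent:
  r0: exp(m) + (0)·1 = 0 ⇒ exp(m) = 0
  r1: exp(ΔT) + (-2)·1 = 0 ⇒ exp(ΔT) = 2
Π_3 = ΔT^2 · X3

["0", "2", "0", "0", "1"]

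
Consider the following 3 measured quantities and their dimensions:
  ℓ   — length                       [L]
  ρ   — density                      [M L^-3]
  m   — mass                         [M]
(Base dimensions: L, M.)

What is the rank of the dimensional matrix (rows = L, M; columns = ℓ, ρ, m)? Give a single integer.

Write exponents as rows L,M / cols ℓ,ρ,m:
  L: [ 1 -3  0]
  M: [ 0  1  1]
RREF → pivots at {ℓ,ρ} ⇒ r = 2

2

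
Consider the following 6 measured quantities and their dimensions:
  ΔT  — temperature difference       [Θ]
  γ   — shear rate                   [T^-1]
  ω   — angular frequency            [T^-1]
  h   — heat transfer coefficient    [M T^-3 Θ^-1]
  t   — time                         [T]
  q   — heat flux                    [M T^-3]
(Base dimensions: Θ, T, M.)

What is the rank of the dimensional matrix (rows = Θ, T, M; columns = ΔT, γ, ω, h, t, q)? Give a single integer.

Dimensional matrix (Θ×T×M by ΔT×γ×ω×h×t×q):
  Θ: [ 1  0  0 -1  0  0]
  T: [ 0 -1 -1 -3  1 -3]
  M: [ 0  0  0  1  0  1]
Row reduction gives pivot columns ΔT,γ,h; rank = 3

3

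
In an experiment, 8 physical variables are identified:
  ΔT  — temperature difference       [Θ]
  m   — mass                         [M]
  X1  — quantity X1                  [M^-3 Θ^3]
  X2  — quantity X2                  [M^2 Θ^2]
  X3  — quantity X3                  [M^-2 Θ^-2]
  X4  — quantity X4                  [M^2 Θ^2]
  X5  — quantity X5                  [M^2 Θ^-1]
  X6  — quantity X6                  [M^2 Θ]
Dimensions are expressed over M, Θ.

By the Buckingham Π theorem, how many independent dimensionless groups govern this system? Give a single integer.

Exponent matrix [M,Θ] × [ΔT,m,X1,X2,X3,X4,X5,X6]:
  M: [ 0  1 -3  2 -2  2  2  2]
  Θ: [ 1  0  3  2 -2  2 -1  1]
RREF → pivots at {ΔT,m} ⇒ r = 2
n=8, r=2 ⇒ 6 dimensionless groups

6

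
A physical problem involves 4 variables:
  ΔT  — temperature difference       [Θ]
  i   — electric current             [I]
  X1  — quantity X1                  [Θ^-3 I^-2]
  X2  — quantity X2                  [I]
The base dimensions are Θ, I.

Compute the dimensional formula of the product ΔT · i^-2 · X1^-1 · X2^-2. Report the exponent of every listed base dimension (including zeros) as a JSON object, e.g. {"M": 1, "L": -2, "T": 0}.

Dimensional matrix (Θ×I by ΔT×i×X1×X2):
  Θ: [ 1  0 -3  0]
  I: [ 0  1 -2  1]
  [Θ]: (1)·1+(-2)·0+(-1)·-3+(-2)·0 = 4
  [I]: (1)·0+(-2)·1+(-1)·-2+(-2)·1 = -2
⇒ Θ^4 I^-2

{"Θ": 4, "I": -2}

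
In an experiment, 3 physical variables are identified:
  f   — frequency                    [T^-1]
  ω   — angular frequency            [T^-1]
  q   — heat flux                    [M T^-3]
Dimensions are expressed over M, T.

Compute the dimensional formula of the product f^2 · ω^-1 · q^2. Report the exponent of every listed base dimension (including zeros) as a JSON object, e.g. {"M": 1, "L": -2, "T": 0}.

{"M": 2, "T": -7}

Write exponents as rows M,T / cols f,ω,q:
  M: [ 0  0  1]
  T: [-1 -1 -3]
  [M]: (2)·0+(-1)·0+(2)·1 = 2
  [T]: (2)·-1+(-1)·-1+(2)·-3 = -7
⇒ M^2 T^-7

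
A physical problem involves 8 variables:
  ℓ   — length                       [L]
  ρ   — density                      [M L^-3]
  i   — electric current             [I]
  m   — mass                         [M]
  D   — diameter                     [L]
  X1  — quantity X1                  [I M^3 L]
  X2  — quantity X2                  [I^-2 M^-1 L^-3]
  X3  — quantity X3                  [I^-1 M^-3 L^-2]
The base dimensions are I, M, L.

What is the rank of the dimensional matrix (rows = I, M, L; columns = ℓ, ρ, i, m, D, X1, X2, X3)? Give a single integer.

3

Write exponents as rows I,M,L / cols ℓ,ρ,i,m,D,X1,X2,X3:
  I: [ 0  0  1  0  0  1 -2 -1]
  M: [ 0  1  0  1  0  3 -1 -3]
  L: [ 1 -3  0  0  1  1 -3 -2]
Row reduction gives pivot columns ℓ,ρ,i; rank = 3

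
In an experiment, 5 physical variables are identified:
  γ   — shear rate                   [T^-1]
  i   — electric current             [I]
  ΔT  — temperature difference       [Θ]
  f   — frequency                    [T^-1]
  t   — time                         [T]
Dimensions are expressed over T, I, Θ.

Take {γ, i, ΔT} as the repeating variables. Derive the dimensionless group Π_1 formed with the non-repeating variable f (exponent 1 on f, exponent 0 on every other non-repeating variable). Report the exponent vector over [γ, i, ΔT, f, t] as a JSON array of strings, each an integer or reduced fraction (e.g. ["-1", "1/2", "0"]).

Dimensional matrix (T×I×Θ by γ×i×ΔT×f×t):
  T: [-1  0  0 -1  1]
  I: [ 0  1  0  0  0]
  Θ: [ 0  0  1  0  0]
RREF → pivots at {γ,i,ΔT} ⇒ r = 3
Pivot set = {γ,i,ΔT}, free = {f,t}
RREF:
  r0: [   1    0    0    1   -1]
  r1: [   0    1    0    0    0]
  r2: [   0    0    1    0    0]
Fix exponent of f at 1, t at 0; solve each RREF row for its pivot's exponent:
  r0: exp(γ) + (1)·1 = 0 ⇒ exp(γ) = -1
  r1: exp(i) + (0)·1 = 0 ⇒ exp(i) = 0
  r2: exp(ΔT) + (0)·1 = 0 ⇒ exp(ΔT) = 0
Π_1 = γ^-1 · f

["-1", "0", "0", "1", "0"]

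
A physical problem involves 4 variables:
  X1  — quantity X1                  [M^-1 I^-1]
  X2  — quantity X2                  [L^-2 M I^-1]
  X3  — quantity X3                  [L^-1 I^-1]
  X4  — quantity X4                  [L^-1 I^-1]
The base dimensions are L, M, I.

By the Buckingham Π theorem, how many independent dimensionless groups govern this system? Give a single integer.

2

Dimensional matrix (L×M×I by X1×X2×X3×X4):
  L: [ 0 -2 -1 -1]
  M: [-1  1  0  0]
  I: [-1 -1 -1 -1]
Row reduction gives pivot columns X1,X2; rank = 2
4 vars − rank 2 = 2 Π groups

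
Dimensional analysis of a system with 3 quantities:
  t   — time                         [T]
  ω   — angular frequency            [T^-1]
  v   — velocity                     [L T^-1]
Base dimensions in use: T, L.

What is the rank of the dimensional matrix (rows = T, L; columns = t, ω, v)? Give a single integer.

Exponent matrix [T,L] × [t,ω,v]:
  T: [ 1 -1 -1]
  L: [ 0  0  1]
Row reduction gives pivot columns t,v; rank = 2

2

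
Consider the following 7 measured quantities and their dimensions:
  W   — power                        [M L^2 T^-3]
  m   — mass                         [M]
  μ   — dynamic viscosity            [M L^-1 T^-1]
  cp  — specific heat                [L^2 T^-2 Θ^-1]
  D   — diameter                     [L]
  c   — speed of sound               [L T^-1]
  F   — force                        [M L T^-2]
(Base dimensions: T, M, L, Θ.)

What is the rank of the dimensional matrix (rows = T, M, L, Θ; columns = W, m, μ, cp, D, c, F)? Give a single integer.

Dimensional matrix (T×M×L×Θ by W×m×μ×cp×D×c×F):
  T: [-3  0 -1 -2  0 -1 -2]
  M: [ 1  1  1  0  0  0  1]
  L: [ 2  0 -1  2  1  1  1]
  Θ: [ 0  0  0 -1  0  0  0]
Row reduction gives pivot columns W,m,μ,cp; rank = 4

4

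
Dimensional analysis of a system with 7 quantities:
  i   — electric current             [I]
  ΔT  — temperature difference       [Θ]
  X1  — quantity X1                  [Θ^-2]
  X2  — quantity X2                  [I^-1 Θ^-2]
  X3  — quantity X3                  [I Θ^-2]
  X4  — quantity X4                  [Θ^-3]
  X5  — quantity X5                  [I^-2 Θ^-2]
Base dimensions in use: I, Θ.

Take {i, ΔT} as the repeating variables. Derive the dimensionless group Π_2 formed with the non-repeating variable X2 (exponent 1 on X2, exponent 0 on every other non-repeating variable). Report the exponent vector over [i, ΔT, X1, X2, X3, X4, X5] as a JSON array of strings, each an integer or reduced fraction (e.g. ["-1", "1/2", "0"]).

Write exponents as rows I,Θ / cols i,ΔT,X1,X2,X3,X4,X5:
  I: [ 1  0  0 -1  1  0 -2]
  Θ: [ 0  1 -2 -2 -2 -3 -2]
RREF → pivots at {i,ΔT} ⇒ r = 2
Pivot set = {i,ΔT}, free = {X1,X2,X3,X4,X5}
RREF:
  r0: [   1    0    0   -1    1    0   -2]
  r1: [   0    1   -2   -2   -2   -3   -2]
Fix exponent of X2 at 1, X1 at 0, X3 at 0, X4 at 0, X5 at 0; solve each RREF row for its pivot's exponent:
  r0: exp(i) + (-1)·1 = 0 ⇒ exp(i) = 1
  r1: exp(ΔT) + (-2)·1 = 0 ⇒ exp(ΔT) = 2
Π_2 = i · ΔT^2 · X2

["1", "2", "0", "1", "0", "0", "0"]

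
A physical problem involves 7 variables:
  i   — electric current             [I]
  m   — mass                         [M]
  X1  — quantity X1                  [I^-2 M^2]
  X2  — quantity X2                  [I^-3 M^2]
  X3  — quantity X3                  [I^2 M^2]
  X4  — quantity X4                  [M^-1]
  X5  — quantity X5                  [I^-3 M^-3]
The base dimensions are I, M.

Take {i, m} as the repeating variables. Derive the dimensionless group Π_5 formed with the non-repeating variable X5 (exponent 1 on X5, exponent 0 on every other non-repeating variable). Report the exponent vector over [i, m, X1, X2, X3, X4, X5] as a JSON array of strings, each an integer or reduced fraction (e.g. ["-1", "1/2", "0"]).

Exponent matrix [I,M] × [i,m,X1,X2,X3,X4,X5]:
  I: [ 1  0 -2 -3  2  0 -3]
  M: [ 0  1  2  2  2 -1 -3]
Row reduction gives pivot columns i,m; rank = 2
Pivot set = {i,m}, free = {X1,X2,X3,X4,X5}
RREF:
  r0: [   1    0   -2   -3    2    0   -3]
  r1: [   0    1    2    2    2   -1   -3]
Fix exponent of X5 at 1, X1 at 0, X2 at 0, X3 at 0, X4 at 0; solve each RREF row for its pivot's exponent:
  r0: exp(i) + (-3)·1 = 0 ⇒ exp(i) = 3
  r1: exp(m) + (-3)·1 = 0 ⇒ exp(m) = 3
Π_5 = i^3 · m^3 · X5

["3", "3", "0", "0", "0", "0", "1"]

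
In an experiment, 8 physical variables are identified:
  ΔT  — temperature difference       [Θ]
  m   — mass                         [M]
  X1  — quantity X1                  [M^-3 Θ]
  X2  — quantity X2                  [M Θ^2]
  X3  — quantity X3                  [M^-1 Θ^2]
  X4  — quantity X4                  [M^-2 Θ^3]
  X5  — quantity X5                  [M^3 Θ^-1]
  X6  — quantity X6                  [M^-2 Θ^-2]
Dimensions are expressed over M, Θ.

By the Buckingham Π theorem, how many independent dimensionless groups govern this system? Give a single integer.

6

Exponent matrix [M,Θ] × [ΔT,m,X1,X2,X3,X4,X5,X6]:
  M: [ 0  1 -3  1 -1 -2  3 -2]
  Θ: [ 1  0  1  2  2  3 -1 -2]
Row reduction gives pivot columns ΔT,m; rank = 2
8 vars − rank 2 = 6 Π groups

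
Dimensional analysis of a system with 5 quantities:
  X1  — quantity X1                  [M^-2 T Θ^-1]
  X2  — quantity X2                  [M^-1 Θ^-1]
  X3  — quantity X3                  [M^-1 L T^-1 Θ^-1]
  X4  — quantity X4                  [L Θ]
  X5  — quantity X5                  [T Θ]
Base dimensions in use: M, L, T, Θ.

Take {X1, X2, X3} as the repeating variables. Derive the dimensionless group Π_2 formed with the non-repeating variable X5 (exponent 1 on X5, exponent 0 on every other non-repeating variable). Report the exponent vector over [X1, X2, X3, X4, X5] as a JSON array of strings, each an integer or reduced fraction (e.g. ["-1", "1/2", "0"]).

["-1", "2", "0", "0", "1"]

Dimensional matrix (M×L×T×Θ by X1×X2×X3×X4×X5):
  M: [-2 -1 -1  0  0]
  L: [ 0  0  1  1  0]
  T: [ 1  0 -1  0  1]
  Θ: [-1 -1 -1  1  1]
RREF → pivots at {X1,X2,X3} ⇒ r = 3
Pivot set = {X1,X2,X3}, free = {X4,X5}
RREF:
  r0: [   1    0    0    1    1]
  r1: [   0    1    0   -3   -2]
  r2: [   0    0    1    1    0]
  r3: [   0    0    0    0    0]
Fix exponent of X5 at 1, X4 at 0; solve each RREF row for its pivot's exponent:
  r0: exp(X1) + (1)·1 = 0 ⇒ exp(X1) = -1
  r1: exp(X2) + (-2)·1 = 0 ⇒ exp(X2) = 2
  r2: exp(X3) + (0)·1 = 0 ⇒ exp(X3) = 0
Π_2 = X1^-1 · X2^2 · X5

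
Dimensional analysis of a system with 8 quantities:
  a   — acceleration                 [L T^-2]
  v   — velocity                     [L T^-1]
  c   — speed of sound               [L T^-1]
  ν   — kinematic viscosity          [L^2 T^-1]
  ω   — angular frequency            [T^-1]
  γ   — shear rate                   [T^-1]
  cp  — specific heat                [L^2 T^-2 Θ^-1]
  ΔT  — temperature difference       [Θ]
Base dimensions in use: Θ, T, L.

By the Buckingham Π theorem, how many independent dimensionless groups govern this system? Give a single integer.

Exponent matrix [Θ,T,L] × [a,v,c,ν,ω,γ,cp,ΔT]:
  Θ: [ 0  0  0  0  0  0 -1  1]
  T: [-2 -1 -1 -1 -1 -1 -2  0]
  L: [ 1  1  1  2  0  0  2  0]
Echelon form has 3 nonzero rows (pivots: a,v,cp)
n=8, r=3 ⇒ 5 dimensionless groups

5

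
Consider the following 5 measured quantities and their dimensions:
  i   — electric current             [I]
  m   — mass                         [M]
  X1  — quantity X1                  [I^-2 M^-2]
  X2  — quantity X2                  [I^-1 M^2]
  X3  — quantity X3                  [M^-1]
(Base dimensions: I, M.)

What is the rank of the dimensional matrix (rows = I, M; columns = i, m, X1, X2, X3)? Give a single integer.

2

Dimensional matrix (I×M by i×m×X1×X2×X3):
  I: [ 1  0 -2 -1  0]
  M: [ 0  1 -2  2 -1]
RREF → pivots at {i,m} ⇒ r = 2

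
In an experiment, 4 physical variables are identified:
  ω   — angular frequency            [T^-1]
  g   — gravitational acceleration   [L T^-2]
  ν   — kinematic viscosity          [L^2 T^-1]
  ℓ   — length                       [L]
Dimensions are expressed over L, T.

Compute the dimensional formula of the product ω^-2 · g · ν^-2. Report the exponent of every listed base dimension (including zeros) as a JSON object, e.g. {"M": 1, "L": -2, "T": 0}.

{"L": -3, "T": 2}

Exponent matrix [L,T] × [ω,g,ν,ℓ]:
  L: [ 0  1  2  1]
  T: [-1 -2 -1  0]
  [L]: (-2)·0+(1)·1+(-2)·2 = -3
  [T]: (-2)·-1+(1)·-2+(-2)·-1 = 2
⇒ L^-3 T^2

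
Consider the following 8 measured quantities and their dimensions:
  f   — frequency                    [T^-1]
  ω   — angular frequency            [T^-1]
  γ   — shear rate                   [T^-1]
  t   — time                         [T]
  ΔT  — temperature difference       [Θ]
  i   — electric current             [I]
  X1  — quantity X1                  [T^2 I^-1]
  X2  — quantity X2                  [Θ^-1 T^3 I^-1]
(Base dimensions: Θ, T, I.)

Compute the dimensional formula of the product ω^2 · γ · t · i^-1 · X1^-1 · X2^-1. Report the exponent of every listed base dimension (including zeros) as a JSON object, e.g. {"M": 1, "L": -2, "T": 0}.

Write exponents as rows Θ,T,I / cols f,ω,γ,t,ΔT,i,X1,X2:
  Θ: [ 0  0  0  0  1  0  0 -1]
  T: [-1 -1 -1  1  0  0  2  3]
  I: [ 0  0  0  0  0  1 -1 -1]
  [Θ]: (2)·0+(1)·0+(1)·0+(-1)·0+(-1)·0+(-1)·-1 = 1
  [T]: (2)·-1+(1)·-1+(1)·1+(-1)·0+(-1)·2+(-1)·3 = -7
  [I]: (2)·0+(1)·0+(1)·0+(-1)·1+(-1)·-1+(-1)·-1 = 1
⇒ Θ T^-7 I

{"Θ": 1, "T": -7, "I": 1}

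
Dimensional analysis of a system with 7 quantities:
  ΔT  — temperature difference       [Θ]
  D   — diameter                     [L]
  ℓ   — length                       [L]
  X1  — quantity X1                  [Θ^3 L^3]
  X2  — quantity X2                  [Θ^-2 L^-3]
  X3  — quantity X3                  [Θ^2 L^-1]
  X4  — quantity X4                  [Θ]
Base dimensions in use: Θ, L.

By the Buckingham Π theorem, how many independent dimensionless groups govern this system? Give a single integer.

Exponent matrix [Θ,L] × [ΔT,D,ℓ,X1,X2,X3,X4]:
  Θ: [ 1  0  0  3 -2  2  1]
  L: [ 0  1  1  3 -3 -1  0]
RREF → pivots at {ΔT,D} ⇒ r = 2
n=7, r=2 ⇒ 5 dimensionless groups

5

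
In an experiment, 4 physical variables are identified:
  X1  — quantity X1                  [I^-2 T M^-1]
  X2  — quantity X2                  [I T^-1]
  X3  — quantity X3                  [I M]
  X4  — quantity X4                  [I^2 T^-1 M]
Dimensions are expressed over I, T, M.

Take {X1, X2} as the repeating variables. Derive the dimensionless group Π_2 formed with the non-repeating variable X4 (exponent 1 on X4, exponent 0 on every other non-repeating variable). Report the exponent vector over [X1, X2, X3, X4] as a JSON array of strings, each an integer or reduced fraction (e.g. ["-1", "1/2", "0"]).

["1", "0", "0", "1"]

Write exponents as rows I,T,M / cols X1,X2,X3,X4:
  I: [-2  1  1  2]
  T: [ 1 -1  0 -1]
  M: [-1  0  1  1]
RREF → pivots at {X1,X2} ⇒ r = 2
Pivot set = {X1,X2}, free = {X3,X4}
RREF:
  r0: [   1    0   -1   -1]
  r1: [   0    1   -1    0]
  r2: [   0    0    0    0]
Fix exponent of X4 at 1, X3 at 0; solve each RREF row for its pivot's exponent:
  r0: exp(X1) + (-1)·1 = 0 ⇒ exp(X1) = 1
  r1: exp(X2) + (0)·1 = 0 ⇒ exp(X2) = 0
Π_2 = X1 · X4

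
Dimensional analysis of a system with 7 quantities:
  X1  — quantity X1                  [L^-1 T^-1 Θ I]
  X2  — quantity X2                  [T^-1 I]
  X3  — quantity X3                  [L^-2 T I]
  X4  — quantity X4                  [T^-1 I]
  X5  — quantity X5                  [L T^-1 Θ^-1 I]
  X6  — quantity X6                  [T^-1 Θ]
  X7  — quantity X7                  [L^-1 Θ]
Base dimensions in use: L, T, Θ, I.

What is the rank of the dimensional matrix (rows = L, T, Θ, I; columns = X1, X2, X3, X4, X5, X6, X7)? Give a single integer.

3

Exponent matrix [L,T,Θ,I] × [X1,X2,X3,X4,X5,X6,X7]:
  L: [-1  0 -2  0  1  0 -1]
  T: [-1 -1  1 -1 -1 -1  0]
  Θ: [ 1  0  0  0 -1  1  1]
  I: [ 1  1  1  1  1  0  0]
RREF → pivots at {X1,X2,X3} ⇒ r = 3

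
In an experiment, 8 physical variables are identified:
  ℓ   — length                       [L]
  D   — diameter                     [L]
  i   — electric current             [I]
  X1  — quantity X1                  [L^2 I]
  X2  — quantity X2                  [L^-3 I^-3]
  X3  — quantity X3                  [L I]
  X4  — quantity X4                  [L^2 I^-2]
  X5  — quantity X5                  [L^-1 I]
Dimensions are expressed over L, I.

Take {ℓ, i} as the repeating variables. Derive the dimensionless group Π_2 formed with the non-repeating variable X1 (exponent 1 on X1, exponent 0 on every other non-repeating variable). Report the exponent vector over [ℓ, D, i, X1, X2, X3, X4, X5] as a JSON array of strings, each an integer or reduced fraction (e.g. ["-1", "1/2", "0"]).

Dimensional matrix (L×I by ℓ×D×i×X1×X2×X3×X4×X5):
  L: [ 1  1  0  2 -3  1  2 -1]
  I: [ 0  0  1  1 -3  1 -2  1]
RREF → pivots at {ℓ,i} ⇒ r = 2
Pivot set = {ℓ,i}, free = {D,X1,X2,X3,X4,X5}
RREF:
  r0: [   1    1    0    2   -3    1    2   -1]
  r1: [   0    0    1    1   -3    1   -2    1]
Fix exponent of X1 at 1, D at 0, X2 at 0, X3 at 0, X4 at 0, X5 at 0; solve each RREF row for its pivot's exponent:
  r0: exp(ℓ) + (2)·1 = 0 ⇒ exp(ℓ) = -2
  r1: exp(i) + (1)·1 = 0 ⇒ exp(i) = -1
Π_2 = ℓ^-2 · i^-1 · X1

["-2", "0", "-1", "1", "0", "0", "0", "0"]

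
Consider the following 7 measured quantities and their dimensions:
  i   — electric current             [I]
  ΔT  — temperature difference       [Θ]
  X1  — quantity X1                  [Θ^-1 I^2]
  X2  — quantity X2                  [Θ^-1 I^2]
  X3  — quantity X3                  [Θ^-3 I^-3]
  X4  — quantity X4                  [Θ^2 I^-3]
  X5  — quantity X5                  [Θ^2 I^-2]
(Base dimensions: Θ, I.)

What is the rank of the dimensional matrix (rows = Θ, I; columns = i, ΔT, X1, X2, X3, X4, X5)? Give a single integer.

Dimensional matrix (Θ×I by i×ΔT×X1×X2×X3×X4×X5):
  Θ: [ 0  1 -1 -1 -3  2  2]
  I: [ 1  0  2  2 -3 -3 -2]
Echelon form has 2 nonzero rows (pivots: i,ΔT)

2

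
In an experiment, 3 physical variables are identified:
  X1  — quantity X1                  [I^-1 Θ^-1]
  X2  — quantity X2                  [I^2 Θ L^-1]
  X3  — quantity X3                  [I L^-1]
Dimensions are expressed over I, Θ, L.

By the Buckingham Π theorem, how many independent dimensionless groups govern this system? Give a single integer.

1

Dimensional matrix (I×Θ×L by X1×X2×X3):
  I: [-1  2  1]
  Θ: [-1  1  0]
  L: [ 0 -1 -1]
Row reduction gives pivot columns X1,X2; rank = 2
Π count = n − r = 3 − 2 = 1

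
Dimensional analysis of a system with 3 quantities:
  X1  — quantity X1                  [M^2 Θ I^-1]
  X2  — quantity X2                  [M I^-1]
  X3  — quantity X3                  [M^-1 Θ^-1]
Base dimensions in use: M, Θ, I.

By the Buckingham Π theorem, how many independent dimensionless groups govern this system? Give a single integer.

Dimensional matrix (M×Θ×I by X1×X2×X3):
  M: [ 2  1 -1]
  Θ: [ 1  0 -1]
  I: [-1 -1  0]
Row reduction gives pivot columns X1,X2; rank = 2
n=3, r=2 ⇒ 1 dimensionless group

1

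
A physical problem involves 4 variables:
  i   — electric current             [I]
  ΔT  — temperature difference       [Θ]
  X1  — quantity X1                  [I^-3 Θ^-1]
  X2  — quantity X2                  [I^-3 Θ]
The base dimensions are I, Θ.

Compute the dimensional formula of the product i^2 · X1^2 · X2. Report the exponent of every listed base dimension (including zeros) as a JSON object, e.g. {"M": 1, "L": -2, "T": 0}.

Write exponents as rows I,Θ / cols i,ΔT,X1,X2:
  I: [ 1  0 -3 -3]
  Θ: [ 0  1 -1  1]
  [I]: (2)·1+(2)·-3+(1)·-3 = -7
  [Θ]: (2)·0+(2)·-1+(1)·1 = -1
⇒ I^-7 Θ^-1

{"I": -7, "Θ": -1}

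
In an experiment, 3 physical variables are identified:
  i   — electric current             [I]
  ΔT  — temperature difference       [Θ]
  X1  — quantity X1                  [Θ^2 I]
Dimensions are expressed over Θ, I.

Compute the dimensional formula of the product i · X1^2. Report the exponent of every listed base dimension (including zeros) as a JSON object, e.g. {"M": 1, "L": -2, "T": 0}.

Exponent matrix [Θ,I] × [i,ΔT,X1]:
  Θ: [ 0  1  2]
  I: [ 1  0  1]
  [Θ]: (1)·0+(2)·2 = 4
  [I]: (1)·1+(2)·1 = 3
⇒ Θ^4 I^3

{"Θ": 4, "I": 3}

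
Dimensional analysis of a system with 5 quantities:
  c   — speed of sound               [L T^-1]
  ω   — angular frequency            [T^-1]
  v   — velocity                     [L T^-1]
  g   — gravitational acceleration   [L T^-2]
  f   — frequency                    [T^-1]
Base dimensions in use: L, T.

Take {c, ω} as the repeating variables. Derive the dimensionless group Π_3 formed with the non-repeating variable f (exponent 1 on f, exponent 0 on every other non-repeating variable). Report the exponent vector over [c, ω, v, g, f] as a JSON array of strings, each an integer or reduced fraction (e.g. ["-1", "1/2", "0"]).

["0", "-1", "0", "0", "1"]

Write exponents as rows L,T / cols c,ω,v,g,f:
  L: [ 1  0  1  1  0]
  T: [-1 -1 -1 -2 -1]
RREF → pivots at {c,ω} ⇒ r = 2
Repeat: c,ω; free: v,g,f
RREF:
  r0: [   1    0    1    1    0]
  r1: [   0    1    0    1    1]
Fix exponent of f at 1, v at 0, g at 0; solve each RREF row for its pivot's exponent:
  r0: exp(c) + (0)·1 = 0 ⇒ exp(c) = 0
  r1: exp(ω) + (1)·1 = 0 ⇒ exp(ω) = -1
Π_3 = ω^-1 · f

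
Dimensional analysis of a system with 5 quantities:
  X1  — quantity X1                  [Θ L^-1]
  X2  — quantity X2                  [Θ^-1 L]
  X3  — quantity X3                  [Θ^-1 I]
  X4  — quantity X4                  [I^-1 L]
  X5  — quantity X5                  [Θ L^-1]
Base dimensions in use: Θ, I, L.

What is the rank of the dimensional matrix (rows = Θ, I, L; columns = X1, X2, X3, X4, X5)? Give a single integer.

Write exponents as rows Θ,I,L / cols X1,X2,X3,X4,X5:
  Θ: [ 1 -1 -1  0  1]
  I: [ 0  0  1 -1  0]
  L: [-1  1  0  1 -1]
Row reduction gives pivot columns X1,X3; rank = 2

2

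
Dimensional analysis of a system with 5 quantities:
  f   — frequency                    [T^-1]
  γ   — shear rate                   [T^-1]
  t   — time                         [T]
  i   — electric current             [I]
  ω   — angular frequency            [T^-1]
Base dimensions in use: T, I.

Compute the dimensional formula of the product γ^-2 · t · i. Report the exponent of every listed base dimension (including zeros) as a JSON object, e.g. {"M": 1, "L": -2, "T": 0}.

{"T": 3, "I": 1}

Dimensional matrix (T×I by f×γ×t×i×ω):
  T: [-1 -1  1  0 -1]
  I: [ 0  0  0  1  0]
  [T]: (-2)·-1+(1)·1+(1)·0 = 3
  [I]: (-2)·0+(1)·0+(1)·1 = 1
⇒ T^3 I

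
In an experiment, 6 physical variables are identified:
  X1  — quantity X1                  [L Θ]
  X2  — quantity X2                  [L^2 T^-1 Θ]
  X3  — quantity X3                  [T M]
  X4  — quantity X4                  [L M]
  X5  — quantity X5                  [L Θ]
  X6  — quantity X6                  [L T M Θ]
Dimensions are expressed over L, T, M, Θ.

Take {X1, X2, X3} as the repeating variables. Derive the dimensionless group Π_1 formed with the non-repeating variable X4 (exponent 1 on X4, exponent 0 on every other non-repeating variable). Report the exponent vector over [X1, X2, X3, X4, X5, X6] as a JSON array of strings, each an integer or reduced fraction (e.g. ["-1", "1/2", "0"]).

["1", "-1", "-1", "1", "0", "0"]

Write exponents as rows L,T,M,Θ / cols X1,X2,X3,X4,X5,X6:
  L: [ 1  2  0  1  1  1]
  T: [ 0 -1  1  0  0  1]
  M: [ 0  0  1  1  0  1]
  Θ: [ 1  1  0  0  1  1]
Row reduction gives pivot columns X1,X2,X3; rank = 3
Pivot set = {X1,X2,X3}, free = {X4,X5,X6}
RREF:
  r0: [   1    0    0   -1    1    1]
  r1: [   0    1    0    1    0    0]
  r2: [   0    0    1    1    0    1]
  r3: [   0    0    0    0    0    0]
Fix exponent of X4 at 1, X5 at 0, X6 at 0; solve each RREF row for its pivot's exponent:
  r0: exp(X1) + (-1)·1 = 0 ⇒ exp(X1) = 1
  r1: exp(X2) + (1)·1 = 0 ⇒ exp(X2) = -1
  r2: exp(X3) + (1)·1 = 0 ⇒ exp(X3) = -1
Π_1 = X1 · X2^-1 · X3^-1 · X4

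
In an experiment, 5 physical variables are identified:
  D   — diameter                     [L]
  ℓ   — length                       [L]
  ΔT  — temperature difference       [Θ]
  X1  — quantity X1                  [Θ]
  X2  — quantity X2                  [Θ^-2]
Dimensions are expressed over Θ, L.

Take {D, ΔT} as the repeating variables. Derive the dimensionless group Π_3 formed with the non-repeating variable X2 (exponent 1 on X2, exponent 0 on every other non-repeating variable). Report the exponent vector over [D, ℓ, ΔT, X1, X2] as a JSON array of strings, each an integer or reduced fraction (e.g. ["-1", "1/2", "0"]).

Exponent matrix [Θ,L] × [D,ℓ,ΔT,X1,X2]:
  Θ: [ 0  0  1  1 -2]
  L: [ 1  1  0  0  0]
Echelon form has 2 nonzero rows (pivots: D,ΔT)
Repeat: D,ΔT; free: ℓ,X1,X2
RREF:
  r0: [   1    1    0    0    0]
  r1: [   0    0    1    1   -2]
Fix exponent of X2 at 1, ℓ at 0, X1 at 0; solve each RREF row for its pivot's exponent:
  r0: exp(D) + (0)·1 = 0 ⇒ exp(D) = 0
  r1: exp(ΔT) + (-2)·1 = 0 ⇒ exp(ΔT) = 2
Π_3 = ΔT^2 · X2

["0", "0", "2", "0", "1"]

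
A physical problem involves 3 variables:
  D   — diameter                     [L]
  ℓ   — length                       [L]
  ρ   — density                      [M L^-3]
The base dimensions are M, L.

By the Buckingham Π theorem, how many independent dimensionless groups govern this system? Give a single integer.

1

Write exponents as rows M,L / cols D,ℓ,ρ:
  M: [ 0  0  1]
  L: [ 1  1 -3]
Row reduction gives pivot columns D,ρ; rank = 2
n=3, r=2 ⇒ 1 dimensionless group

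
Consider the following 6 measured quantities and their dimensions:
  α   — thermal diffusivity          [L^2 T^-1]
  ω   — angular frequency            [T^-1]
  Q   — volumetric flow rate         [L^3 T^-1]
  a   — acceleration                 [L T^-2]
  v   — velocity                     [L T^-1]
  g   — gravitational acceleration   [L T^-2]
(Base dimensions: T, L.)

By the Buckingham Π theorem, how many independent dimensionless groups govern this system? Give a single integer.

Write exponents as rows T,L / cols α,ω,Q,a,v,g:
  T: [-1 -1 -1 -2 -1 -2]
  L: [ 2  0  3  1  1  1]
Echelon form has 2 nonzero rows (pivots: α,ω)
n=6, r=2 ⇒ 4 dimensionless groups

4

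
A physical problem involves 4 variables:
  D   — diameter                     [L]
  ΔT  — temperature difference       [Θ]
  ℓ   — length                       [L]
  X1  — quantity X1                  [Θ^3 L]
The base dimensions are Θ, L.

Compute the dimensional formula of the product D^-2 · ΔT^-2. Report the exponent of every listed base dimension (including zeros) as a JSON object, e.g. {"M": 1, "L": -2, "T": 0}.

{"Θ": -2, "L": -2}

Exponent matrix [Θ,L] × [D,ΔT,ℓ,X1]:
  Θ: [ 0  1  0  3]
  L: [ 1  0  1  1]
  [Θ]: (-2)·0+(-2)·1 = -2
  [L]: (-2)·1+(-2)·0 = -2
⇒ Θ^-2 L^-2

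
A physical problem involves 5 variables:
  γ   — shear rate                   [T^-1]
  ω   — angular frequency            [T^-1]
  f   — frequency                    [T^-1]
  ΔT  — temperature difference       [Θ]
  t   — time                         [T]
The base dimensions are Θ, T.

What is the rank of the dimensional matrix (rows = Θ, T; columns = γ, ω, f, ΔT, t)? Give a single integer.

2

Exponent matrix [Θ,T] × [γ,ω,f,ΔT,t]:
  Θ: [ 0  0  0  1  0]
  T: [-1 -1 -1  0  1]
RREF → pivots at {γ,ΔT} ⇒ r = 2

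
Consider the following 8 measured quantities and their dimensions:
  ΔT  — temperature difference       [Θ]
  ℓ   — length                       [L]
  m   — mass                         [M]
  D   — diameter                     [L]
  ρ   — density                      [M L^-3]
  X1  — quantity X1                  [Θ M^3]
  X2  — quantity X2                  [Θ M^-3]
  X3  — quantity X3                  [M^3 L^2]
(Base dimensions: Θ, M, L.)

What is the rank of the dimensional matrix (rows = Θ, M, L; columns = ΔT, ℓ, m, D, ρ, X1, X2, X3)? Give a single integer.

3

Exponent matrix [Θ,M,L] × [ΔT,ℓ,m,D,ρ,X1,X2,X3]:
  Θ: [ 1  0  0  0  0  1  1  0]
  M: [ 0  0  1  0  1  3 -3  3]
  L: [ 0  1  0  1 -3  0  0  2]
Row reduction gives pivot columns ΔT,ℓ,m; rank = 3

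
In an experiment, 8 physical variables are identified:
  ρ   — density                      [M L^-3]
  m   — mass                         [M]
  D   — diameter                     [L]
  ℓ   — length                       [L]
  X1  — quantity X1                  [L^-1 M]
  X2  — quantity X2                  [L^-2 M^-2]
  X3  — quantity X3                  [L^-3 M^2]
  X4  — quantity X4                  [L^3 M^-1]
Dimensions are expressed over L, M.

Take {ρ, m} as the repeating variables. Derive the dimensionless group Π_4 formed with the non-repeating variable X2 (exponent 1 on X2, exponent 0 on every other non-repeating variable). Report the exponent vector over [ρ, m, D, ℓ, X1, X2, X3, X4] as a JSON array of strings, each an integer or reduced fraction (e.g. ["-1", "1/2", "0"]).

Dimensional matrix (L×M by ρ×m×D×ℓ×X1×X2×X3×X4):
  L: [-3  0  1  1 -1 -2 -3  3]
  M: [ 1  1  0  0  1 -2  2 -1]
RREF → pivots at {ρ,m} ⇒ r = 2
Repeat: ρ,m; free: D,ℓ,X1,X2,X3,X4
RREF:
  r0: [   1    0 -1/3 -1/3  1/3  2/3    1   -1]
  r1: [   0    1  1/3  1/3  2/3 -8/3    1    0]
Fix exponent of X2 at 1, D at 0, ℓ at 0, X1 at 0, X3 at 0, X4 at 0; solve each RREF row for its pivot's exponent:
  r0: exp(ρ) + (2/3)·1 = 0 ⇒ exp(ρ) = -2/3
  r1: exp(m) + (-8/3)·1 = 0 ⇒ exp(m) = 8/3
Π_4 = ρ^(-2/3) · m^(8/3) · X2

["-2/3", "8/3", "0", "0", "0", "1", "0", "0"]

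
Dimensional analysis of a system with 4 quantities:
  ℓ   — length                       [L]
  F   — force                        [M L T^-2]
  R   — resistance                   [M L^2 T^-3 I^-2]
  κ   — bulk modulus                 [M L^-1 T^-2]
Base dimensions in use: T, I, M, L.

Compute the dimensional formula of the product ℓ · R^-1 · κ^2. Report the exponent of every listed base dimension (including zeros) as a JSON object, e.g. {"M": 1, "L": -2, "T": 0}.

{"T": -1, "I": 2, "M": 1, "L": -3}

Write exponents as rows T,I,M,L / cols ℓ,F,R,κ:
  T: [ 0 -2 -3 -2]
  I: [ 0  0 -2  0]
  M: [ 0  1  1  1]
  L: [ 1  1  2 -1]
  [T]: (1)·0+(-1)·-3+(2)·-2 = -1
  [I]: (1)·0+(-1)·-2+(2)·0 = 2
  [M]: (1)·0+(-1)·1+(2)·1 = 1
  [L]: (1)·1+(-1)·2+(2)·-1 = -3
⇒ T^-1 I^2 M L^-3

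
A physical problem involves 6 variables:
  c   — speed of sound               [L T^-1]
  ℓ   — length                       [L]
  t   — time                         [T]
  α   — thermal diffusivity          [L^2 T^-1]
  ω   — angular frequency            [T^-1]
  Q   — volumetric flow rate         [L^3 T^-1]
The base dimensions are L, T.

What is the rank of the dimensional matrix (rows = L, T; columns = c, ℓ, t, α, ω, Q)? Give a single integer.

Dimensional matrix (L×T by c×ℓ×t×α×ω×Q):
  L: [ 1  1  0  2  0  3]
  T: [-1  0  1 -1 -1 -1]
Echelon form has 2 nonzero rows (pivots: c,ℓ)

2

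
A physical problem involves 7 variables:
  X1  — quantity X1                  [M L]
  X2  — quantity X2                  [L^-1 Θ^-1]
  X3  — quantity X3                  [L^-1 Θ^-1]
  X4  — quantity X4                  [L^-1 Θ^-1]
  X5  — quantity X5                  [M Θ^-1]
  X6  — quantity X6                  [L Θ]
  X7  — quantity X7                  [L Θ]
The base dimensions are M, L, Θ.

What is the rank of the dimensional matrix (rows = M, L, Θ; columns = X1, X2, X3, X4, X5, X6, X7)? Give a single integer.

Dimensional matrix (M×L×Θ by X1×X2×X3×X4×X5×X6×X7):
  M: [ 1  0  0  0  1  0  0]
  L: [ 1 -1 -1 -1  0  1  1]
  Θ: [ 0 -1 -1 -1 -1  1  1]
Row reduction gives pivot columns X1,X2; rank = 2

2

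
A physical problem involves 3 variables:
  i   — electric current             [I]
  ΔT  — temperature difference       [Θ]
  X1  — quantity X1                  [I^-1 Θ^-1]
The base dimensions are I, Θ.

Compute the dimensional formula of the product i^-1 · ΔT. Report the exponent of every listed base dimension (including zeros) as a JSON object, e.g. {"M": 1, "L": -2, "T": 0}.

Dimensional matrix (I×Θ by i×ΔT×X1):
  I: [ 1  0 -1]
  Θ: [ 0  1 -1]
  [I]: (-1)·1+(1)·0 = -1
  [Θ]: (-1)·0+(1)·1 = 1
⇒ I^-1 Θ

{"I": -1, "Θ": 1}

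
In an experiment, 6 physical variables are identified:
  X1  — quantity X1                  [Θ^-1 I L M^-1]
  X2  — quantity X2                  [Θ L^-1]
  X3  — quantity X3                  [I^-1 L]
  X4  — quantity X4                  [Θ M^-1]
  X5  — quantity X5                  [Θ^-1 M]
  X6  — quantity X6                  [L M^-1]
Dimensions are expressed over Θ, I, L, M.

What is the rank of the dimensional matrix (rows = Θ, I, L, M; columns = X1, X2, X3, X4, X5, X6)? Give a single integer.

Exponent matrix [Θ,I,L,M] × [X1,X2,X3,X4,X5,X6]:
  Θ: [-1  1  0  1 -1  0]
  I: [ 1  0 -1  0  0  0]
  L: [ 1 -1  1  0  0  1]
  M: [-1  0  0 -1  1 -1]
RREF → pivots at {X1,X2,X3} ⇒ r = 3

3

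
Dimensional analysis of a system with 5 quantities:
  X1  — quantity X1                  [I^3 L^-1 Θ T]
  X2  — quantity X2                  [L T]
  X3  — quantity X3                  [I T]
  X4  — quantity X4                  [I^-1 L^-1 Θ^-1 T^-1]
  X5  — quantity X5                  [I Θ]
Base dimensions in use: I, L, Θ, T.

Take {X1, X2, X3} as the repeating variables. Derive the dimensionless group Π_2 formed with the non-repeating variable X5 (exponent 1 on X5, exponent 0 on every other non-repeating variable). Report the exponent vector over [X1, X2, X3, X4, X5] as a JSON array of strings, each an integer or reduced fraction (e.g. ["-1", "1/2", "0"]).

Dimensional matrix (I×L×Θ×T by X1×X2×X3×X4×X5):
  I: [ 3  0  1 -1  1]
  L: [-1  1  0 -1  0]
  Θ: [ 1  0  0 -1  1]
  T: [ 1  1  1 -1  0]
Echelon form has 3 nonzero rows (pivots: X1,X2,X3)
Pivot set = {X1,X2,X3}, free = {X4,X5}
RREF:
  r0: [   1    0    0   -1    1]
  r1: [   0    1    0   -2    1]
  r2: [   0    0    1    2   -2]
  r3: [   0    0    0    0    0]
Fix exponent of X5 at 1, X4 at 0; solve each RREF row for its pivot's exponent:
  r0: exp(X1) + (1)·1 = 0 ⇒ exp(X1) = -1
  r1: exp(X2) + (1)·1 = 0 ⇒ exp(X2) = -1
  r2: exp(X3) + (-2)·1 = 0 ⇒ exp(X3) = 2
Π_2 = X1^-1 · X2^-1 · X3^2 · X5

["-1", "-1", "2", "0", "1"]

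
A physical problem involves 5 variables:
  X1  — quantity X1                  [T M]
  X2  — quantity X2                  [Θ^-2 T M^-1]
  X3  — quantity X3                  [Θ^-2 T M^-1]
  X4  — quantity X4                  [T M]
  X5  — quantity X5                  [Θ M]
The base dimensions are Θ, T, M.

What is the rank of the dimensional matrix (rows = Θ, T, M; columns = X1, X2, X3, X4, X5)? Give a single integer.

Dimensional matrix (Θ×T×M by X1×X2×X3×X4×X5):
  Θ: [ 0 -2 -2  0  1]
  T: [ 1  1  1  1  0]
  M: [ 1 -1 -1  1  1]
Echelon form has 2 nonzero rows (pivots: X1,X2)

2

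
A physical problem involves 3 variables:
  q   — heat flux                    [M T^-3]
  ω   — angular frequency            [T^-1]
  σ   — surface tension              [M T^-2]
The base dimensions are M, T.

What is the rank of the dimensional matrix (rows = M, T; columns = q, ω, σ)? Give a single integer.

2

Dimensional matrix (M×T by q×ω×σ):
  M: [ 1  0  1]
  T: [-3 -1 -2]
RREF → pivots at {q,ω} ⇒ r = 2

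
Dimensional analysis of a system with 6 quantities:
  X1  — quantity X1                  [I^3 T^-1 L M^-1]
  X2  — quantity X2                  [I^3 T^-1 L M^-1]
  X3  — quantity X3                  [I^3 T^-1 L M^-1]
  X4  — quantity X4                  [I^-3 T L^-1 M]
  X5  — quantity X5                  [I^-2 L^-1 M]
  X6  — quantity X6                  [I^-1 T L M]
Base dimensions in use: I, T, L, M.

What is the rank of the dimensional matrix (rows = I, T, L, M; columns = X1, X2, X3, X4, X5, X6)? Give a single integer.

Exponent matrix [I,T,L,M] × [X1,X2,X3,X4,X5,X6]:
  I: [ 3  3  3 -3 -2 -1]
  T: [-1 -1 -1  1  0  1]
  L: [ 1  1  1 -1 -1  1]
  M: [-1 -1 -1  1  1  1]
Row reduction gives pivot columns X1,X5,X6; rank = 3

3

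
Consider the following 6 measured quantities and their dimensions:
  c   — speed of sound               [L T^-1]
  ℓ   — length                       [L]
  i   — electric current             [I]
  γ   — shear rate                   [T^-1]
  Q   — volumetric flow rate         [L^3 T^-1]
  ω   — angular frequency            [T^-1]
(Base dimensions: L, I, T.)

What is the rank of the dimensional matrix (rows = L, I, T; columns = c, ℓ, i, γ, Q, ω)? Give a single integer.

3

Dimensional matrix (L×I×T by c×ℓ×i×γ×Q×ω):
  L: [ 1  1  0  0  3  0]
  I: [ 0  0  1  0  0  0]
  T: [-1  0  0 -1 -1 -1]
Echelon form has 3 nonzero rows (pivots: c,ℓ,i)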